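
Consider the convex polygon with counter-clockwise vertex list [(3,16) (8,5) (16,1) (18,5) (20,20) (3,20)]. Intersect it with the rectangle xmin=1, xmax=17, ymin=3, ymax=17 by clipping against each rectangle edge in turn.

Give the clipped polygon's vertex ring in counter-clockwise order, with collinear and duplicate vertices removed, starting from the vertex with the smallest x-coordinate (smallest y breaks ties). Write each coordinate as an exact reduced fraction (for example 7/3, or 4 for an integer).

Clipped polygon: [(3,16) (8,5) (12,3) (17,3) (17,17) (3,17)]

1. After x ≥ 1: [(3,16) (8,5) (16,1) (18,5) (20,20) (3,20)]
2. After x ≤ 17: [(3,16) (8,5) (16,1) (17,3) (17,20) (3,20)]
3. After y ≥ 3: [(3,16) (8,5) (12,3) (17,3) (17,3) (17,20) (3,20)]
4. After y ≤ 17: [(3,17) (3,16) (8,5) (12,3) (17,3) (17,3) (17,17)]
5. Canonical ring: [(3,16) (8,5) (12,3) (17,3) (17,17) (3,17)]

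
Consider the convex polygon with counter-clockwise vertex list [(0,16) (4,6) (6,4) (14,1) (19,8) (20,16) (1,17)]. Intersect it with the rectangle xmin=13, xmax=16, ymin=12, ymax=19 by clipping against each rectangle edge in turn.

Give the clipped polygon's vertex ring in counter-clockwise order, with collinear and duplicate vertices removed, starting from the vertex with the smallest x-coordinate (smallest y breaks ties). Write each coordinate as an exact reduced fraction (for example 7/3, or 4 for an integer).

Clipped polygon: [(13,12) (16,12) (16,308/19) (13,311/19)]

1. After x ≥ 13: [(13,11/8) (14,1) (19,8) (20,16) (13,311/19)]
2. After x ≤ 16: [(13,11/8) (14,1) (16,19/5) (16,308/19) (13,311/19)]
3. After y ≥ 12: [(13,12) (16,12) (16,308/19) (13,311/19)]
4. After y ≤ 19: [(13,12) (16,12) (16,308/19) (13,311/19)]
5. Canonical ring: [(13,12) (16,12) (16,308/19) (13,311/19)]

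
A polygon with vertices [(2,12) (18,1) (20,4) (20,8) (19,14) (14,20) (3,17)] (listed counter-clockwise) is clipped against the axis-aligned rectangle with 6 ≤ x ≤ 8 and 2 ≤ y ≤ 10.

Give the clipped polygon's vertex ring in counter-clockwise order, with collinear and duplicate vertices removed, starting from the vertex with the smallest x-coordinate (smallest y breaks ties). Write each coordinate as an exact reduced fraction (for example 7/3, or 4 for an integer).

1. After x ≥ 6: [(6,37/4) (18,1) (20,4) (20,8) (19,14) (14,20) (6,196/11)]
2. After x ≤ 8: [(6,37/4) (8,63/8) (8,202/11) (6,196/11)]
3. After y ≥ 2: [(6,37/4) (8,63/8) (8,202/11) (6,196/11)]
4. After y ≤ 10: [(6,10) (6,37/4) (8,63/8) (8,10)]
5. Canonical ring: [(6,37/4) (8,63/8) (8,10) (6,10)]

Clipped polygon: [(6,37/4) (8,63/8) (8,10) (6,10)]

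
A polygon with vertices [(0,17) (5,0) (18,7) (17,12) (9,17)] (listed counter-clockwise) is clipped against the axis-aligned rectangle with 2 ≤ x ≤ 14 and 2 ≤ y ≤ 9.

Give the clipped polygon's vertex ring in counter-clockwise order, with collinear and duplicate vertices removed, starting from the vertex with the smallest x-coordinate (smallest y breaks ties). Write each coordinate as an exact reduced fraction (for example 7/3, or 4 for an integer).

1. After x ≥ 2: [(2,17) (2,51/5) (5,0) (18,7) (17,12) (9,17)]
2. After x ≤ 14: [(2,17) (2,51/5) (5,0) (14,63/13) (14,111/8) (9,17)]
3. After y ≥ 2: [(2,17) (2,51/5) (75/17,2) (61/7,2) (14,63/13) (14,111/8) (9,17)]
4. After y ≤ 9: [(40/17,9) (75/17,2) (61/7,2) (14,63/13) (14,9)]
5. Canonical ring: [(40/17,9) (75/17,2) (61/7,2) (14,63/13) (14,9)]

Clipped polygon: [(40/17,9) (75/17,2) (61/7,2) (14,63/13) (14,9)]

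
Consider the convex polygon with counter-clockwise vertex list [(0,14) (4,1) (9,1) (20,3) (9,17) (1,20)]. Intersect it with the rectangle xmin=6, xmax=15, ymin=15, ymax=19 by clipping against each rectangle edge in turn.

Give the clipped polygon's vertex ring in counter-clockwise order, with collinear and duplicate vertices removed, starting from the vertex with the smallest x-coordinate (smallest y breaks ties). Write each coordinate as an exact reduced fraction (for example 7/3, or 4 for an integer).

Clipped polygon: [(6,15) (74/7,15) (9,17) (6,145/8)]

1. After x ≥ 6: [(6,1) (9,1) (20,3) (9,17) (6,145/8)]
2. After x ≤ 15: [(6,1) (9,1) (15,23/11) (15,103/11) (9,17) (6,145/8)]
3. After y ≥ 15: [(6,15) (74/7,15) (9,17) (6,145/8)]
4. After y ≤ 19: [(6,15) (74/7,15) (9,17) (6,145/8)]
5. Canonical ring: [(6,15) (74/7,15) (9,17) (6,145/8)]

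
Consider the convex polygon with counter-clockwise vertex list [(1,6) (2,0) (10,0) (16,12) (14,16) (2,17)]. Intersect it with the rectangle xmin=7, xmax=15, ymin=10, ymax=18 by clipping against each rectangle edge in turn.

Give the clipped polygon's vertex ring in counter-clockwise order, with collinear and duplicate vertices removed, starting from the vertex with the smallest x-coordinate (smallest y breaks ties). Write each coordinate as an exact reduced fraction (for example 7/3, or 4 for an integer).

1. After x ≥ 7: [(7,0) (10,0) (16,12) (14,16) (7,199/12)]
2. After x ≤ 15: [(7,0) (10,0) (15,10) (15,14) (14,16) (7,199/12)]
3. After y ≥ 10: [(7,10) (15,10) (15,10) (15,14) (14,16) (7,199/12)]
4. After y ≤ 18: [(7,10) (15,10) (15,10) (15,14) (14,16) (7,199/12)]
5. Canonical ring: [(7,10) (15,10) (15,14) (14,16) (7,199/12)]

Clipped polygon: [(7,10) (15,10) (15,14) (14,16) (7,199/12)]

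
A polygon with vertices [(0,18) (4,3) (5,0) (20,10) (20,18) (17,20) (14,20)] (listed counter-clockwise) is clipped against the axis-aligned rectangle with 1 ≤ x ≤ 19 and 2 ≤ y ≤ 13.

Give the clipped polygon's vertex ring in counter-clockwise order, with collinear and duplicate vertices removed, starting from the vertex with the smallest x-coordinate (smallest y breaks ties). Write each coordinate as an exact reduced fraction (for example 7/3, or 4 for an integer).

Clipped polygon: [(4/3,13) (4,3) (13/3,2) (8,2) (19,28/3) (19,13)]

1. After x ≥ 1: [(1,127/7) (1,57/4) (4,3) (5,0) (20,10) (20,18) (17,20) (14,20)]
2. After x ≤ 19: [(1,127/7) (1,57/4) (4,3) (5,0) (19,28/3) (19,56/3) (17,20) (14,20)]
3. After y ≥ 2: [(1,127/7) (1,57/4) (4,3) (13/3,2) (8,2) (19,28/3) (19,56/3) (17,20) (14,20)]
4. After y ≤ 13: [(4/3,13) (4,3) (13/3,2) (8,2) (19,28/3) (19,13)]
5. Canonical ring: [(4/3,13) (4,3) (13/3,2) (8,2) (19,28/3) (19,13)]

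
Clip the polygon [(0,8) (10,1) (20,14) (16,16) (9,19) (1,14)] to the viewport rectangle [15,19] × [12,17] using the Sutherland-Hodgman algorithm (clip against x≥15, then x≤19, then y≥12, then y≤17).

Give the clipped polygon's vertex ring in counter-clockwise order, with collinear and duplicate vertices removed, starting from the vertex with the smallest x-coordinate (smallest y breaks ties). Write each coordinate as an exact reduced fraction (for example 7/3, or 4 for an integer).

1. After x ≥ 15: [(15,15/2) (20,14) (16,16) (15,115/7)]
2. After x ≤ 19: [(15,15/2) (19,127/10) (19,29/2) (16,16) (15,115/7)]
3. After y ≥ 12: [(15,12) (240/13,12) (19,127/10) (19,29/2) (16,16) (15,115/7)]
4. After y ≤ 17: [(15,12) (240/13,12) (19,127/10) (19,29/2) (16,16) (15,115/7)]
5. Canonical ring: [(15,12) (240/13,12) (19,127/10) (19,29/2) (16,16) (15,115/7)]

Clipped polygon: [(15,12) (240/13,12) (19,127/10) (19,29/2) (16,16) (15,115/7)]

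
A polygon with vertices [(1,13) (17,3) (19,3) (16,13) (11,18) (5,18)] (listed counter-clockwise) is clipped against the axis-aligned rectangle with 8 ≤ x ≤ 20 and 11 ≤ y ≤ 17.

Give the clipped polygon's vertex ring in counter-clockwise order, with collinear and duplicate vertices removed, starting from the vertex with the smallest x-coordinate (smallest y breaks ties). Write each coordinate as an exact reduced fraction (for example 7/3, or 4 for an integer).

1. After x ≥ 8: [(8,69/8) (17,3) (19,3) (16,13) (11,18) (8,18)]
2. After x ≤ 20: [(8,69/8) (17,3) (19,3) (16,13) (11,18) (8,18)]
3. After y ≥ 11: [(8,11) (83/5,11) (16,13) (11,18) (8,18)]
4. After y ≤ 17: [(8,17) (8,11) (83/5,11) (16,13) (12,17)]
5. Canonical ring: [(8,11) (83/5,11) (16,13) (12,17) (8,17)]

Clipped polygon: [(8,11) (83/5,11) (16,13) (12,17) (8,17)]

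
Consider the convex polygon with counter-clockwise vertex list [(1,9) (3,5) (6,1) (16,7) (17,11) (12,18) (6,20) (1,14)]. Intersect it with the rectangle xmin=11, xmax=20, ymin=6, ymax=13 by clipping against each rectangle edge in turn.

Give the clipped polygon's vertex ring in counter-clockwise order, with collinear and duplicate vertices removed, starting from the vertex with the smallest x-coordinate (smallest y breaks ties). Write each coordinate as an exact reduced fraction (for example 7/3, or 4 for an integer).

Clipped polygon: [(11,6) (43/3,6) (16,7) (17,11) (109/7,13) (11,13)]

1. After x ≥ 11: [(11,4) (16,7) (17,11) (12,18) (11,55/3)]
2. After x ≤ 20: [(11,4) (16,7) (17,11) (12,18) (11,55/3)]
3. After y ≥ 6: [(11,6) (43/3,6) (16,7) (17,11) (12,18) (11,55/3)]
4. After y ≤ 13: [(11,13) (11,6) (43/3,6) (16,7) (17,11) (109/7,13)]
5. Canonical ring: [(11,6) (43/3,6) (16,7) (17,11) (109/7,13) (11,13)]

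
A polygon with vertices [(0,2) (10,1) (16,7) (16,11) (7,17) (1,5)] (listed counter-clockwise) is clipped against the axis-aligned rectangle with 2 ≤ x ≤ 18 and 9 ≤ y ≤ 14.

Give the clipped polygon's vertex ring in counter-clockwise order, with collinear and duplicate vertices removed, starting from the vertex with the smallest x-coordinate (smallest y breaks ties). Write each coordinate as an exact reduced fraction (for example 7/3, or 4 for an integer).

1. After x ≥ 2: [(2,9/5) (10,1) (16,7) (16,11) (7,17) (2,7)]
2. After x ≤ 18: [(2,9/5) (10,1) (16,7) (16,11) (7,17) (2,7)]
3. After y ≥ 9: [(16,9) (16,11) (7,17) (3,9)]
4. After y ≤ 14: [(16,9) (16,11) (23/2,14) (11/2,14) (3,9)]
5. Canonical ring: [(3,9) (16,9) (16,11) (23/2,14) (11/2,14)]

Clipped polygon: [(3,9) (16,9) (16,11) (23/2,14) (11/2,14)]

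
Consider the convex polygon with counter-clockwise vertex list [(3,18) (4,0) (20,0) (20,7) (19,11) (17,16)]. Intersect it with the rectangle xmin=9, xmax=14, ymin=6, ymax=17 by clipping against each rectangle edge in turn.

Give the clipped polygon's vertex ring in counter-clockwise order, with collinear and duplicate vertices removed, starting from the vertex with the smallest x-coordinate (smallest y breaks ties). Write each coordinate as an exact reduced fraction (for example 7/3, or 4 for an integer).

1. After x ≥ 9: [(9,120/7) (9,0) (20,0) (20,7) (19,11) (17,16)]
2. After x ≤ 14: [(14,115/7) (9,120/7) (9,0) (14,0)]
3. After y ≥ 6: [(14,6) (14,115/7) (9,120/7) (9,6)]
4. After y ≤ 17: [(14,6) (14,115/7) (10,17) (9,17) (9,6)]
5. Canonical ring: [(9,6) (14,6) (14,115/7) (10,17) (9,17)]

Clipped polygon: [(9,6) (14,6) (14,115/7) (10,17) (9,17)]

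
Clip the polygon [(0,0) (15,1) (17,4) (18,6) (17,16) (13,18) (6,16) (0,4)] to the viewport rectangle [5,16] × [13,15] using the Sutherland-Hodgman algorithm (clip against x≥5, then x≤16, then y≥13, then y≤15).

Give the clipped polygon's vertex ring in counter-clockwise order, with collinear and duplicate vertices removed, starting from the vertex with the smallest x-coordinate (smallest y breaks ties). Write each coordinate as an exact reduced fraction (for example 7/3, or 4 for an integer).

Clipped polygon: [(5,13) (16,13) (16,15) (11/2,15) (5,14)]

1. After x ≥ 5: [(5,1/3) (15,1) (17,4) (18,6) (17,16) (13,18) (6,16) (5,14)]
2. After x ≤ 16: [(5,1/3) (15,1) (16,5/2) (16,33/2) (13,18) (6,16) (5,14)]
3. After y ≥ 13: [(5,13) (16,13) (16,33/2) (13,18) (6,16) (5,14)]
4. After y ≤ 15: [(5,13) (16,13) (16,15) (11/2,15) (5,14)]
5. Canonical ring: [(5,13) (16,13) (16,15) (11/2,15) (5,14)]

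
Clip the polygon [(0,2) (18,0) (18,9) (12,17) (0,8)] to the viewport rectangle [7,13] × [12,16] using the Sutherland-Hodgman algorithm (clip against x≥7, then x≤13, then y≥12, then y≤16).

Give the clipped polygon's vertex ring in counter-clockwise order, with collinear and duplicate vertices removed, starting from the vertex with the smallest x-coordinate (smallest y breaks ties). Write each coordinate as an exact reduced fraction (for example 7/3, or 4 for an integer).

Clipped polygon: [(7,12) (13,12) (13,47/3) (51/4,16) (32/3,16) (7,53/4)]

1. After x ≥ 7: [(7,11/9) (18,0) (18,9) (12,17) (7,53/4)]
2. After x ≤ 13: [(7,11/9) (13,5/9) (13,47/3) (12,17) (7,53/4)]
3. After y ≥ 12: [(7,12) (13,12) (13,47/3) (12,17) (7,53/4)]
4. After y ≤ 16: [(7,12) (13,12) (13,47/3) (51/4,16) (32/3,16) (7,53/4)]
5. Canonical ring: [(7,12) (13,12) (13,47/3) (51/4,16) (32/3,16) (7,53/4)]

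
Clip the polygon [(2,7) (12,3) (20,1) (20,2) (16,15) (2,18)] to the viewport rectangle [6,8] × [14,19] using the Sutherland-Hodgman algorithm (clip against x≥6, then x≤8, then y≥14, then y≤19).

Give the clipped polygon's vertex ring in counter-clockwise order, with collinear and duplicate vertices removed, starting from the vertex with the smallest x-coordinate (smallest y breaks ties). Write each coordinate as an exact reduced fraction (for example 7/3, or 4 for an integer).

Clipped polygon: [(6,14) (8,14) (8,117/7) (6,120/7)]

1. After x ≥ 6: [(6,27/5) (12,3) (20,1) (20,2) (16,15) (6,120/7)]
2. After x ≤ 8: [(6,27/5) (8,23/5) (8,117/7) (6,120/7)]
3. After y ≥ 14: [(6,14) (8,14) (8,117/7) (6,120/7)]
4. After y ≤ 19: [(6,14) (8,14) (8,117/7) (6,120/7)]
5. Canonical ring: [(6,14) (8,14) (8,117/7) (6,120/7)]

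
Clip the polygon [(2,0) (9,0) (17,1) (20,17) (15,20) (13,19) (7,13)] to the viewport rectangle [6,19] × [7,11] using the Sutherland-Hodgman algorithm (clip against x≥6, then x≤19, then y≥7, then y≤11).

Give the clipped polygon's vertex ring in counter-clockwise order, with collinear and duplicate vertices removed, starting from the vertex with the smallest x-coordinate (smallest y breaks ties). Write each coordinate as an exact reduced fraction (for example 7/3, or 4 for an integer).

Clipped polygon: [(6,7) (145/8,7) (151/8,11) (81/13,11) (6,52/5)]

1. After x ≥ 6: [(6,52/5) (6,0) (9,0) (17,1) (20,17) (15,20) (13,19) (7,13)]
2. After x ≤ 19: [(6,52/5) (6,0) (9,0) (17,1) (19,35/3) (19,88/5) (15,20) (13,19) (7,13)]
3. After y ≥ 7: [(6,52/5) (6,7) (145/8,7) (19,35/3) (19,88/5) (15,20) (13,19) (7,13)]
4. After y ≤ 11: [(81/13,11) (6,52/5) (6,7) (145/8,7) (151/8,11)]
5. Canonical ring: [(6,7) (145/8,7) (151/8,11) (81/13,11) (6,52/5)]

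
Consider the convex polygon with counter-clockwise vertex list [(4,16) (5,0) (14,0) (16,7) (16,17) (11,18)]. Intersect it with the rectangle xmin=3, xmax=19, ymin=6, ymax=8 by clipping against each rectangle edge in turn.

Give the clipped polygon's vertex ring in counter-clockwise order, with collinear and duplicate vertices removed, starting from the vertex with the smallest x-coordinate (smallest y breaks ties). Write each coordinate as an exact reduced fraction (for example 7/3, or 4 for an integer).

1. After x ≥ 3: [(4,16) (5,0) (14,0) (16,7) (16,17) (11,18)]
2. After x ≤ 19: [(4,16) (5,0) (14,0) (16,7) (16,17) (11,18)]
3. After y ≥ 6: [(4,16) (37/8,6) (110/7,6) (16,7) (16,17) (11,18)]
4. After y ≤ 8: [(9/2,8) (37/8,6) (110/7,6) (16,7) (16,8)]
5. Canonical ring: [(9/2,8) (37/8,6) (110/7,6) (16,7) (16,8)]

Clipped polygon: [(9/2,8) (37/8,6) (110/7,6) (16,7) (16,8)]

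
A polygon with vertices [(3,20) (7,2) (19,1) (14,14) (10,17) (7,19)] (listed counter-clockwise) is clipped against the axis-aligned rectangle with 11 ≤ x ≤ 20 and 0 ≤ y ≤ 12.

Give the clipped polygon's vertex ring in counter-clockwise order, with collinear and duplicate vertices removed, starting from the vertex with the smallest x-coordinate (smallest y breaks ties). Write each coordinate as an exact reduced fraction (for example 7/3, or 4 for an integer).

Clipped polygon: [(11,5/3) (19,1) (192/13,12) (11,12)]

1. After x ≥ 11: [(11,5/3) (19,1) (14,14) (11,65/4)]
2. After x ≤ 20: [(11,5/3) (19,1) (14,14) (11,65/4)]
3. After y ≥ 0: [(11,5/3) (19,1) (14,14) (11,65/4)]
4. After y ≤ 12: [(11,12) (11,5/3) (19,1) (192/13,12)]
5. Canonical ring: [(11,5/3) (19,1) (192/13,12) (11,12)]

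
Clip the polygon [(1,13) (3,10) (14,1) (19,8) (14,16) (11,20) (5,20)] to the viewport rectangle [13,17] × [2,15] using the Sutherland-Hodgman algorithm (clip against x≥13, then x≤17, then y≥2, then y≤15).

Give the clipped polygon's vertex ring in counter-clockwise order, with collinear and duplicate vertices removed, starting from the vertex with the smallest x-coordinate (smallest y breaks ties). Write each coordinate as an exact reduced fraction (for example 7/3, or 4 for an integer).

Clipped polygon: [(13,2) (103/7,2) (17,26/5) (17,56/5) (117/8,15) (13,15)]

1. After x ≥ 13: [(13,20/11) (14,1) (19,8) (14,16) (13,52/3)]
2. After x ≤ 17: [(13,20/11) (14,1) (17,26/5) (17,56/5) (14,16) (13,52/3)]
3. After y ≥ 2: [(13,2) (103/7,2) (17,26/5) (17,56/5) (14,16) (13,52/3)]
4. After y ≤ 15: [(13,15) (13,2) (103/7,2) (17,26/5) (17,56/5) (117/8,15)]
5. Canonical ring: [(13,2) (103/7,2) (17,26/5) (17,56/5) (117/8,15) (13,15)]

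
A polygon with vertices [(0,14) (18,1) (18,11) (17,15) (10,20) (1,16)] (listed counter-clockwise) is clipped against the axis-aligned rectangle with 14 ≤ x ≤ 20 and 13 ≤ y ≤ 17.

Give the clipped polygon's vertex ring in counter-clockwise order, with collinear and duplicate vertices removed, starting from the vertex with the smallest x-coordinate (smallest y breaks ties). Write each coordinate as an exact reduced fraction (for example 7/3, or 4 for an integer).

1. After x ≥ 14: [(14,35/9) (18,1) (18,11) (17,15) (14,120/7)]
2. After x ≤ 20: [(14,35/9) (18,1) (18,11) (17,15) (14,120/7)]
3. After y ≥ 13: [(14,13) (35/2,13) (17,15) (14,120/7)]
4. After y ≤ 17: [(14,17) (14,13) (35/2,13) (17,15) (71/5,17)]
5. Canonical ring: [(14,13) (35/2,13) (17,15) (71/5,17) (14,17)]

Clipped polygon: [(14,13) (35/2,13) (17,15) (71/5,17) (14,17)]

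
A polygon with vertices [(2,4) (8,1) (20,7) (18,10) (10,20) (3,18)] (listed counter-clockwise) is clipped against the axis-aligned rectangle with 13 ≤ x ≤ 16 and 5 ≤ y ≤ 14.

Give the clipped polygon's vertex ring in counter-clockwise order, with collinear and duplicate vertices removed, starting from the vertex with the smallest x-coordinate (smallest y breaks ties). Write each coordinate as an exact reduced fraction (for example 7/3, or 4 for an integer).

Clipped polygon: [(13,5) (16,5) (16,25/2) (74/5,14) (13,14)]

1. After x ≥ 13: [(13,7/2) (20,7) (18,10) (13,65/4)]
2. After x ≤ 16: [(13,7/2) (16,5) (16,25/2) (13,65/4)]
3. After y ≥ 5: [(13,5) (16,5) (16,5) (16,25/2) (13,65/4)]
4. After y ≤ 14: [(13,14) (13,5) (16,5) (16,5) (16,25/2) (74/5,14)]
5. Canonical ring: [(13,5) (16,5) (16,25/2) (74/5,14) (13,14)]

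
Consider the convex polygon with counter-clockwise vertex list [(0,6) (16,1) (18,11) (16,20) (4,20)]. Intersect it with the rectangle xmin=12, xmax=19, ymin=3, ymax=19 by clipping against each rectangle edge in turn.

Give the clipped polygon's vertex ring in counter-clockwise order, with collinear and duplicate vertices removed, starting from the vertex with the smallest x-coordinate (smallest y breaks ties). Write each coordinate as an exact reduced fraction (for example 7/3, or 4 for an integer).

Clipped polygon: [(12,3) (82/5,3) (18,11) (146/9,19) (12,19)]

1. After x ≥ 12: [(12,9/4) (16,1) (18,11) (16,20) (12,20)]
2. After x ≤ 19: [(12,9/4) (16,1) (18,11) (16,20) (12,20)]
3. After y ≥ 3: [(12,3) (82/5,3) (18,11) (16,20) (12,20)]
4. After y ≤ 19: [(12,19) (12,3) (82/5,3) (18,11) (146/9,19)]
5. Canonical ring: [(12,3) (82/5,3) (18,11) (146/9,19) (12,19)]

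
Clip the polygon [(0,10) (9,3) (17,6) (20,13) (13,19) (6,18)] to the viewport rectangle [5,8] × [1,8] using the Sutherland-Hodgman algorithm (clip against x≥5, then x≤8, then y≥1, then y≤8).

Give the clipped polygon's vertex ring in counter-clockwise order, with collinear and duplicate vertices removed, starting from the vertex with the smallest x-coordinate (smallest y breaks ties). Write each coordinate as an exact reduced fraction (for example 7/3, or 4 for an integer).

1. After x ≥ 5: [(5,50/3) (5,55/9) (9,3) (17,6) (20,13) (13,19) (6,18)]
2. After x ≤ 8: [(5,50/3) (5,55/9) (8,34/9) (8,128/7) (6,18)]
3. After y ≥ 1: [(5,50/3) (5,55/9) (8,34/9) (8,128/7) (6,18)]
4. After y ≤ 8: [(5,8) (5,55/9) (8,34/9) (8,8)]
5. Canonical ring: [(5,55/9) (8,34/9) (8,8) (5,8)]

Clipped polygon: [(5,55/9) (8,34/9) (8,8) (5,8)]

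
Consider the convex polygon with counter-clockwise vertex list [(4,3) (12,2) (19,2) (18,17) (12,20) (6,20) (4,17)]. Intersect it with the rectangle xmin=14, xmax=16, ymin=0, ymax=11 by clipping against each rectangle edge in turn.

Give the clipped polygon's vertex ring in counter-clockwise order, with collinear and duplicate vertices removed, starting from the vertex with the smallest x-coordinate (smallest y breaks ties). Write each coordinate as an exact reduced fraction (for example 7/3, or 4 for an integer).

Clipped polygon: [(14,2) (16,2) (16,11) (14,11)]

1. After x ≥ 14: [(14,2) (19,2) (18,17) (14,19)]
2. After x ≤ 16: [(14,2) (16,2) (16,18) (14,19)]
3. After y ≥ 0: [(14,2) (16,2) (16,18) (14,19)]
4. After y ≤ 11: [(14,11) (14,2) (16,2) (16,11)]
5. Canonical ring: [(14,2) (16,2) (16,11) (14,11)]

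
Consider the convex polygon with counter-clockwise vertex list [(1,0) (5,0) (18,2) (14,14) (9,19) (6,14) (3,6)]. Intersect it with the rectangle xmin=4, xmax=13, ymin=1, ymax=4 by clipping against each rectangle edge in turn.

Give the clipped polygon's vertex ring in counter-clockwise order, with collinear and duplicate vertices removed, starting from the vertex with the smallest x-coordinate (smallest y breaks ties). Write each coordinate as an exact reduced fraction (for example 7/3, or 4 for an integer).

Clipped polygon: [(4,1) (23/2,1) (13,16/13) (13,4) (4,4)]

1. After x ≥ 4: [(4,0) (5,0) (18,2) (14,14) (9,19) (6,14) (4,26/3)]
2. After x ≤ 13: [(4,0) (5,0) (13,16/13) (13,15) (9,19) (6,14) (4,26/3)]
3. After y ≥ 1: [(4,1) (23/2,1) (13,16/13) (13,15) (9,19) (6,14) (4,26/3)]
4. After y ≤ 4: [(4,4) (4,1) (23/2,1) (13,16/13) (13,4)]
5. Canonical ring: [(4,1) (23/2,1) (13,16/13) (13,4) (4,4)]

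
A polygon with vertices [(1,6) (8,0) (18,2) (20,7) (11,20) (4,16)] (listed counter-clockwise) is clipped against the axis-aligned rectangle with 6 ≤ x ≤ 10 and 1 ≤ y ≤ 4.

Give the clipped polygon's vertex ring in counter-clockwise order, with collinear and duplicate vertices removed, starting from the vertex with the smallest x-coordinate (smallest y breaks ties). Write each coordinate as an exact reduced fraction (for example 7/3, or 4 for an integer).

1. After x ≥ 6: [(6,12/7) (8,0) (18,2) (20,7) (11,20) (6,120/7)]
2. After x ≤ 10: [(6,12/7) (8,0) (10,2/5) (10,136/7) (6,120/7)]
3. After y ≥ 1: [(6,12/7) (41/6,1) (10,1) (10,136/7) (6,120/7)]
4. After y ≤ 4: [(6,4) (6,12/7) (41/6,1) (10,1) (10,4)]
5. Canonical ring: [(6,12/7) (41/6,1) (10,1) (10,4) (6,4)]

Clipped polygon: [(6,12/7) (41/6,1) (10,1) (10,4) (6,4)]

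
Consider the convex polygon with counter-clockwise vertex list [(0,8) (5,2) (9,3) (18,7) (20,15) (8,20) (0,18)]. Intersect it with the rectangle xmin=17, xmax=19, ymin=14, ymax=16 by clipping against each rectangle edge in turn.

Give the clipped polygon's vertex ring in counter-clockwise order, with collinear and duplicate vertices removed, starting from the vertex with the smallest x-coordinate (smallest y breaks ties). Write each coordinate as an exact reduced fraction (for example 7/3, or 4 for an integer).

1. After x ≥ 17: [(17,59/9) (18,7) (20,15) (17,65/4)]
2. After x ≤ 19: [(17,59/9) (18,7) (19,11) (19,185/12) (17,65/4)]
3. After y ≥ 14: [(17,14) (19,14) (19,185/12) (17,65/4)]
4. After y ≤ 16: [(17,16) (17,14) (19,14) (19,185/12) (88/5,16)]
5. Canonical ring: [(17,14) (19,14) (19,185/12) (88/5,16) (17,16)]

Clipped polygon: [(17,14) (19,14) (19,185/12) (88/5,16) (17,16)]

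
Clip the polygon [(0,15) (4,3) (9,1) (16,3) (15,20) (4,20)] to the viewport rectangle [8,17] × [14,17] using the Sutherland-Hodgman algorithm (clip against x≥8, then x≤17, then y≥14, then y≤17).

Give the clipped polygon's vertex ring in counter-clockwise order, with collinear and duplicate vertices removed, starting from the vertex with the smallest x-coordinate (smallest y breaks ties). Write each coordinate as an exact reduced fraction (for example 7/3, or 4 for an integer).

Clipped polygon: [(8,14) (261/17,14) (258/17,17) (8,17)]

1. After x ≥ 8: [(8,7/5) (9,1) (16,3) (15,20) (8,20)]
2. After x ≤ 17: [(8,7/5) (9,1) (16,3) (15,20) (8,20)]
3. After y ≥ 14: [(8,14) (261/17,14) (15,20) (8,20)]
4. After y ≤ 17: [(8,17) (8,14) (261/17,14) (258/17,17)]
5. Canonical ring: [(8,14) (261/17,14) (258/17,17) (8,17)]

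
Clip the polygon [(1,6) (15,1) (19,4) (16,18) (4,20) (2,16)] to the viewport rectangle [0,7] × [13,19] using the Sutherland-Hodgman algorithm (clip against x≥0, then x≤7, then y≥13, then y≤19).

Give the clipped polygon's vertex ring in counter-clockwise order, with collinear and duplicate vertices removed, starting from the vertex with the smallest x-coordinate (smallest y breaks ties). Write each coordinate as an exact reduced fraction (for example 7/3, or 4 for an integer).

1. After x ≥ 0: [(1,6) (15,1) (19,4) (16,18) (4,20) (2,16)]
2. After x ≤ 7: [(1,6) (7,27/7) (7,39/2) (4,20) (2,16)]
3. After y ≥ 13: [(17/10,13) (7,13) (7,39/2) (4,20) (2,16)]
4. After y ≤ 19: [(17/10,13) (7,13) (7,19) (7/2,19) (2,16)]
5. Canonical ring: [(17/10,13) (7,13) (7,19) (7/2,19) (2,16)]

Clipped polygon: [(17/10,13) (7,13) (7,19) (7/2,19) (2,16)]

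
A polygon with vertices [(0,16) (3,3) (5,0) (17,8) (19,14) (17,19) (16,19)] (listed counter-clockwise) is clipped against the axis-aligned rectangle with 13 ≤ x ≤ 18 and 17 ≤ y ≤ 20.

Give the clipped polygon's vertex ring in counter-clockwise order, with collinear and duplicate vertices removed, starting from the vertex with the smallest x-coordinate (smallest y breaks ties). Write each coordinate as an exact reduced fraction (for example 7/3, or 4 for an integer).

1. After x ≥ 13: [(13,295/16) (13,16/3) (17,8) (19,14) (17,19) (16,19)]
2. After x ≤ 18: [(13,295/16) (13,16/3) (17,8) (18,11) (18,33/2) (17,19) (16,19)]
3. After y ≥ 17: [(13,295/16) (13,17) (89/5,17) (17,19) (16,19)]
4. After y ≤ 20: [(13,295/16) (13,17) (89/5,17) (17,19) (16,19)]
5. Canonical ring: [(13,17) (89/5,17) (17,19) (16,19) (13,295/16)]

Clipped polygon: [(13,17) (89/5,17) (17,19) (16,19) (13,295/16)]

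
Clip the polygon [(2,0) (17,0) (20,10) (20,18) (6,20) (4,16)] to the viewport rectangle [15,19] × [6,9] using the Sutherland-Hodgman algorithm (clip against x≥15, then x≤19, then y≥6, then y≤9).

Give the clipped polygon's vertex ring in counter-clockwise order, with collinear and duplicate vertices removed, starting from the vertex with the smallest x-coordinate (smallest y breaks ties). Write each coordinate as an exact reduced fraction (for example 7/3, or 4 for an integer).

1. After x ≥ 15: [(15,0) (17,0) (20,10) (20,18) (15,131/7)]
2. After x ≤ 19: [(15,0) (17,0) (19,20/3) (19,127/7) (15,131/7)]
3. After y ≥ 6: [(15,6) (94/5,6) (19,20/3) (19,127/7) (15,131/7)]
4. After y ≤ 9: [(15,9) (15,6) (94/5,6) (19,20/3) (19,9)]
5. Canonical ring: [(15,6) (94/5,6) (19,20/3) (19,9) (15,9)]

Clipped polygon: [(15,6) (94/5,6) (19,20/3) (19,9) (15,9)]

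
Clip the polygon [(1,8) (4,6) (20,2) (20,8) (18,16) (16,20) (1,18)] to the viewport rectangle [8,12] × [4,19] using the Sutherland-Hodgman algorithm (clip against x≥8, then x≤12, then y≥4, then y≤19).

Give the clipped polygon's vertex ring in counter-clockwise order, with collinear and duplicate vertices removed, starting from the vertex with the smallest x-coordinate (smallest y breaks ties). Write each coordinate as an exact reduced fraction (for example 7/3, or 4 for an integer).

Clipped polygon: [(8,5) (12,4) (12,19) (17/2,19) (8,284/15)]

1. After x ≥ 8: [(8,5) (20,2) (20,8) (18,16) (16,20) (8,284/15)]
2. After x ≤ 12: [(8,5) (12,4) (12,292/15) (8,284/15)]
3. After y ≥ 4: [(8,5) (12,4) (12,292/15) (8,284/15)]
4. After y ≤ 19: [(8,5) (12,4) (12,19) (17/2,19) (8,284/15)]
5. Canonical ring: [(8,5) (12,4) (12,19) (17/2,19) (8,284/15)]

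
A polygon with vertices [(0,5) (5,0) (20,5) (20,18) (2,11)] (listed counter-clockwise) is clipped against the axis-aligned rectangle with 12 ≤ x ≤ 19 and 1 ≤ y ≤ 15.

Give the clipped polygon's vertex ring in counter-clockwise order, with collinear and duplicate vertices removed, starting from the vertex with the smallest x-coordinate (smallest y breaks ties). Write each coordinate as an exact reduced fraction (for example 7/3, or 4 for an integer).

1. After x ≥ 12: [(12,7/3) (20,5) (20,18) (12,134/9)]
2. After x ≤ 19: [(12,7/3) (19,14/3) (19,317/18) (12,134/9)]
3. After y ≥ 1: [(12,7/3) (19,14/3) (19,317/18) (12,134/9)]
4. After y ≤ 15: [(12,7/3) (19,14/3) (19,15) (86/7,15) (12,134/9)]
5. Canonical ring: [(12,7/3) (19,14/3) (19,15) (86/7,15) (12,134/9)]

Clipped polygon: [(12,7/3) (19,14/3) (19,15) (86/7,15) (12,134/9)]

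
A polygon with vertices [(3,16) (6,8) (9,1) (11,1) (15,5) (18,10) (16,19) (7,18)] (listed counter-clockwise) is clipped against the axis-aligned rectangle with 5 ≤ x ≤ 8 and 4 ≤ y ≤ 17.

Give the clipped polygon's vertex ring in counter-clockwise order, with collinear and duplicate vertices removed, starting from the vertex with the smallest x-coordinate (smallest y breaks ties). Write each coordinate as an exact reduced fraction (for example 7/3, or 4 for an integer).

1. After x ≥ 5: [(5,17) (5,32/3) (6,8) (9,1) (11,1) (15,5) (18,10) (16,19) (7,18)]
2. After x ≤ 8: [(5,17) (5,32/3) (6,8) (8,10/3) (8,163/9) (7,18)]
3. After y ≥ 4: [(5,17) (5,32/3) (6,8) (54/7,4) (8,4) (8,163/9) (7,18)]
4. After y ≤ 17: [(5,17) (5,17) (5,32/3) (6,8) (54/7,4) (8,4) (8,17)]
5. Canonical ring: [(5,32/3) (6,8) (54/7,4) (8,4) (8,17) (5,17)]

Clipped polygon: [(5,32/3) (6,8) (54/7,4) (8,4) (8,17) (5,17)]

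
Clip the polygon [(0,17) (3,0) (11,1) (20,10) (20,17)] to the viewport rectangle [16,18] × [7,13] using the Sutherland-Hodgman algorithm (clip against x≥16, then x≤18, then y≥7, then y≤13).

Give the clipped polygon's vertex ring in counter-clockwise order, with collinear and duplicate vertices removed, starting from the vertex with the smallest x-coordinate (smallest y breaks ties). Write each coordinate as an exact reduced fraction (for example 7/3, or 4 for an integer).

Clipped polygon: [(16,7) (17,7) (18,8) (18,13) (16,13)]

1. After x ≥ 16: [(16,17) (16,6) (20,10) (20,17)]
2. After x ≤ 18: [(18,17) (16,17) (16,6) (18,8)]
3. After y ≥ 7: [(18,17) (16,17) (16,7) (17,7) (18,8)]
4. After y ≤ 13: [(18,13) (16,13) (16,7) (17,7) (18,8)]
5. Canonical ring: [(16,7) (17,7) (18,8) (18,13) (16,13)]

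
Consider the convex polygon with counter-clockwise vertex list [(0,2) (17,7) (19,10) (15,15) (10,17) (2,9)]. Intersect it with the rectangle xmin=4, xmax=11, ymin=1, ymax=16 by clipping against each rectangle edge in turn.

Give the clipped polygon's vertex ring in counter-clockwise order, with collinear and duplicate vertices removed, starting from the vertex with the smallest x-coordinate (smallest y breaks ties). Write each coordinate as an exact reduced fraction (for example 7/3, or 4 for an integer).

Clipped polygon: [(4,54/17) (11,89/17) (11,16) (9,16) (4,11)]

1. After x ≥ 4: [(4,54/17) (17,7) (19,10) (15,15) (10,17) (4,11)]
2. After x ≤ 11: [(4,54/17) (11,89/17) (11,83/5) (10,17) (4,11)]
3. After y ≥ 1: [(4,54/17) (11,89/17) (11,83/5) (10,17) (4,11)]
4. After y ≤ 16: [(4,54/17) (11,89/17) (11,16) (9,16) (4,11)]
5. Canonical ring: [(4,54/17) (11,89/17) (11,16) (9,16) (4,11)]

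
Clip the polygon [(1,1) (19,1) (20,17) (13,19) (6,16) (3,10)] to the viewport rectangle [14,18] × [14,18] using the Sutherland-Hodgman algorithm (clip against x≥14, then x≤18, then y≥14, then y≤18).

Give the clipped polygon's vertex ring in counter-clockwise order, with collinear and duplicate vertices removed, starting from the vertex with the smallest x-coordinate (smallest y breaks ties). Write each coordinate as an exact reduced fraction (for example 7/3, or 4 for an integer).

Clipped polygon: [(14,14) (18,14) (18,123/7) (33/2,18) (14,18)]

1. After x ≥ 14: [(14,1) (19,1) (20,17) (14,131/7)]
2. After x ≤ 18: [(14,1) (18,1) (18,123/7) (14,131/7)]
3. After y ≥ 14: [(14,14) (18,14) (18,123/7) (14,131/7)]
4. After y ≤ 18: [(14,18) (14,14) (18,14) (18,123/7) (33/2,18)]
5. Canonical ring: [(14,14) (18,14) (18,123/7) (33/2,18) (14,18)]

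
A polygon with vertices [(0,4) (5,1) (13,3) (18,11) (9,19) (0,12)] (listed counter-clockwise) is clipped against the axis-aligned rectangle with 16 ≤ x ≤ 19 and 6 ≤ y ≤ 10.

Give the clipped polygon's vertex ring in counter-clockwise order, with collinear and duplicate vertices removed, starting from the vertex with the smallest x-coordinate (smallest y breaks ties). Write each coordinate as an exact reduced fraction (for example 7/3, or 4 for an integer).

1. After x ≥ 16: [(16,39/5) (18,11) (16,115/9)]
2. After x ≤ 19: [(16,39/5) (18,11) (16,115/9)]
3. After y ≥ 6: [(16,39/5) (18,11) (16,115/9)]
4. After y ≤ 10: [(16,10) (16,39/5) (139/8,10)]
5. Canonical ring: [(16,39/5) (139/8,10) (16,10)]

Clipped polygon: [(16,39/5) (139/8,10) (16,10)]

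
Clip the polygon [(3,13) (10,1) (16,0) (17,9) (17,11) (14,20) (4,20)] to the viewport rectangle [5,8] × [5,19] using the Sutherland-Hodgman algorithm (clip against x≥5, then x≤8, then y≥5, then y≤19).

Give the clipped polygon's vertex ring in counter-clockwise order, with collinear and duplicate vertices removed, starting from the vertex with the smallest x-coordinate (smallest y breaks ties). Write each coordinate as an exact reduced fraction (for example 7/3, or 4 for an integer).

1. After x ≥ 5: [(5,67/7) (10,1) (16,0) (17,9) (17,11) (14,20) (5,20)]
2. After x ≤ 8: [(5,67/7) (8,31/7) (8,20) (5,20)]
3. After y ≥ 5: [(5,67/7) (23/3,5) (8,5) (8,20) (5,20)]
4. After y ≤ 19: [(5,19) (5,67/7) (23/3,5) (8,5) (8,19)]
5. Canonical ring: [(5,67/7) (23/3,5) (8,5) (8,19) (5,19)]

Clipped polygon: [(5,67/7) (23/3,5) (8,5) (8,19) (5,19)]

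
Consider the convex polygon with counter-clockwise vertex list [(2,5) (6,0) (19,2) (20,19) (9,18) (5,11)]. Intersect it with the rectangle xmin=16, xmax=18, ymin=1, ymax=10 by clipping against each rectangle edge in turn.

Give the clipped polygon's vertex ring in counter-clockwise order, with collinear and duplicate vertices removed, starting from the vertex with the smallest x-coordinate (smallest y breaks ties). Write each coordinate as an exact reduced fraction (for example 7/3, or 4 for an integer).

1. After x ≥ 16: [(16,20/13) (19,2) (20,19) (16,205/11)]
2. After x ≤ 18: [(16,20/13) (18,24/13) (18,207/11) (16,205/11)]
3. After y ≥ 1: [(16,20/13) (18,24/13) (18,207/11) (16,205/11)]
4. After y ≤ 10: [(16,10) (16,20/13) (18,24/13) (18,10)]
5. Canonical ring: [(16,20/13) (18,24/13) (18,10) (16,10)]

Clipped polygon: [(16,20/13) (18,24/13) (18,10) (16,10)]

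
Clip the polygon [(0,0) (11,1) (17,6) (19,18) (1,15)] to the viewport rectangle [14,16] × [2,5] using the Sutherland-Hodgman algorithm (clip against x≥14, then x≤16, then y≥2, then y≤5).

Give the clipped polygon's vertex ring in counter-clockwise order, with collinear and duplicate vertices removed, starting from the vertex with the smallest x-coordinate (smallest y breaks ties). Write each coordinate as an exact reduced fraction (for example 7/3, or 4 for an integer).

1. After x ≥ 14: [(14,7/2) (17,6) (19,18) (14,103/6)]
2. After x ≤ 16: [(14,7/2) (16,31/6) (16,35/2) (14,103/6)]
3. After y ≥ 2: [(14,7/2) (16,31/6) (16,35/2) (14,103/6)]
4. After y ≤ 5: [(14,5) (14,7/2) (79/5,5)]
5. Canonical ring: [(14,7/2) (79/5,5) (14,5)]

Clipped polygon: [(14,7/2) (79/5,5) (14,5)]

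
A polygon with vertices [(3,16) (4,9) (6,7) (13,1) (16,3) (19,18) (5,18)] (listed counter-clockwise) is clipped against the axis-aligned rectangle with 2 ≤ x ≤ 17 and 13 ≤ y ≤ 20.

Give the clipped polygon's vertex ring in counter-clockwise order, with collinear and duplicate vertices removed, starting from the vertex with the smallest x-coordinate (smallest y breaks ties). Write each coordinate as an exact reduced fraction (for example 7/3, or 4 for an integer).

1. After x ≥ 2: [(3,16) (4,9) (6,7) (13,1) (16,3) (19,18) (5,18)]
2. After x ≤ 17: [(3,16) (4,9) (6,7) (13,1) (16,3) (17,8) (17,18) (5,18)]
3. After y ≥ 13: [(3,16) (24/7,13) (17,13) (17,18) (5,18)]
4. After y ≤ 20: [(3,16) (24/7,13) (17,13) (17,18) (5,18)]
5. Canonical ring: [(3,16) (24/7,13) (17,13) (17,18) (5,18)]

Clipped polygon: [(3,16) (24/7,13) (17,13) (17,18) (5,18)]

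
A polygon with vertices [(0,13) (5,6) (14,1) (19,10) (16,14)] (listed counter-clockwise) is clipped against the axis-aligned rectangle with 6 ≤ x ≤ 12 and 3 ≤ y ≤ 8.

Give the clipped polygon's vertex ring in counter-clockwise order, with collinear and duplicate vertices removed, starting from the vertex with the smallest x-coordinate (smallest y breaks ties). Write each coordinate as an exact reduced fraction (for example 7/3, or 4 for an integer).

Clipped polygon: [(6,49/9) (52/5,3) (12,3) (12,8) (6,8)]

1. After x ≥ 6: [(6,107/8) (6,49/9) (14,1) (19,10) (16,14)]
2. After x ≤ 12: [(12,55/4) (6,107/8) (6,49/9) (12,19/9)]
3. After y ≥ 3: [(12,3) (12,55/4) (6,107/8) (6,49/9) (52/5,3)]
4. After y ≤ 8: [(12,3) (12,8) (6,8) (6,49/9) (52/5,3)]
5. Canonical ring: [(6,49/9) (52/5,3) (12,3) (12,8) (6,8)]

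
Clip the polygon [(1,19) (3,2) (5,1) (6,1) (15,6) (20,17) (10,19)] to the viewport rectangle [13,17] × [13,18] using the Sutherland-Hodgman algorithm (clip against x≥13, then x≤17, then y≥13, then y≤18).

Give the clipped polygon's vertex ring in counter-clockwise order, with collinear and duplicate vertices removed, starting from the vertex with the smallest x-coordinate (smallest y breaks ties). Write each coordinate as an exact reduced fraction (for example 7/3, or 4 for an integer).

Clipped polygon: [(13,13) (17,13) (17,88/5) (15,18) (13,18)]

1. After x ≥ 13: [(13,44/9) (15,6) (20,17) (13,92/5)]
2. After x ≤ 17: [(13,44/9) (15,6) (17,52/5) (17,88/5) (13,92/5)]
3. After y ≥ 13: [(13,13) (17,13) (17,88/5) (13,92/5)]
4. After y ≤ 18: [(13,18) (13,13) (17,13) (17,88/5) (15,18)]
5. Canonical ring: [(13,13) (17,13) (17,88/5) (15,18) (13,18)]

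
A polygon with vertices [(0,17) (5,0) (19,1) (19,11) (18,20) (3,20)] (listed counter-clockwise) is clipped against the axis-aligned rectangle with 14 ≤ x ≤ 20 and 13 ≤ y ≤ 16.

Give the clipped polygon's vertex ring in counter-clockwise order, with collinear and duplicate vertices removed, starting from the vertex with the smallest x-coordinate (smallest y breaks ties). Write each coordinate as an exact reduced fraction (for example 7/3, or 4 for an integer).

Clipped polygon: [(14,13) (169/9,13) (166/9,16) (14,16)]

1. After x ≥ 14: [(14,9/14) (19,1) (19,11) (18,20) (14,20)]
2. After x ≤ 20: [(14,9/14) (19,1) (19,11) (18,20) (14,20)]
3. After y ≥ 13: [(14,13) (169/9,13) (18,20) (14,20)]
4. After y ≤ 16: [(14,16) (14,13) (169/9,13) (166/9,16)]
5. Canonical ring: [(14,13) (169/9,13) (166/9,16) (14,16)]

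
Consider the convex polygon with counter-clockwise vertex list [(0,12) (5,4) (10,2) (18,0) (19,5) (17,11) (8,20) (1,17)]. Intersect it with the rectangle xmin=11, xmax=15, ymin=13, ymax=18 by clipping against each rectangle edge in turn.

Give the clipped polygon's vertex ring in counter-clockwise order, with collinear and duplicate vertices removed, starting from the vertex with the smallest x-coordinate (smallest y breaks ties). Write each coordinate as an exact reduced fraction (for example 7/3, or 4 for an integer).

Clipped polygon: [(11,13) (15,13) (11,17)]

1. After x ≥ 11: [(11,7/4) (18,0) (19,5) (17,11) (11,17)]
2. After x ≤ 15: [(11,7/4) (15,3/4) (15,13) (11,17)]
3. After y ≥ 13: [(11,13) (15,13) (15,13) (11,17)]
4. After y ≤ 18: [(11,13) (15,13) (15,13) (11,17)]
5. Canonical ring: [(11,13) (15,13) (11,17)]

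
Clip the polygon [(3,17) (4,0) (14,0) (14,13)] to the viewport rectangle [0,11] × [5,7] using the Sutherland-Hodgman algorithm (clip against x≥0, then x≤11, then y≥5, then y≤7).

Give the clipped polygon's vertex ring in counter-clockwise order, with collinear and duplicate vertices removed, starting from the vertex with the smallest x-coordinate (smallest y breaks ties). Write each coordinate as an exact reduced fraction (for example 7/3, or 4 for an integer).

1. After x ≥ 0: [(3,17) (4,0) (14,0) (14,13)]
2. After x ≤ 11: [(11,155/11) (3,17) (4,0) (11,0)]
3. After y ≥ 5: [(11,5) (11,155/11) (3,17) (63/17,5)]
4. After y ≤ 7: [(11,5) (11,7) (61/17,7) (63/17,5)]
5. Canonical ring: [(61/17,7) (63/17,5) (11,5) (11,7)]

Clipped polygon: [(61/17,7) (63/17,5) (11,5) (11,7)]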